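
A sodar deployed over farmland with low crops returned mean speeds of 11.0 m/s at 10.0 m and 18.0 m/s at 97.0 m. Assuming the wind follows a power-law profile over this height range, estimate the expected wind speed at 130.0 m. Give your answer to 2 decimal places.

First find α: α = ln(V₂/V₁)/ln(z₂/z₁) = ln(18.0/11.0)/ln(97.0/10.0) = 0.49248/2.27213 = 0.2167
Extrapolate from 97.0 m to 130.0 m: V₃ = 18.0 × (130.0/97.0)^0.2167 = 18.0 × 1.0655 = 19.1795 m/s

19.18 m/s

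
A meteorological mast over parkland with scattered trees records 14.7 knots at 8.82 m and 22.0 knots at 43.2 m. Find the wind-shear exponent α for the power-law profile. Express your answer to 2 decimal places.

Power law: V₂/V₁ = (z₂/z₁)^α ⇒ α = ln(V₂/V₁) / ln(z₂/z₁)
α = ln(22.0/14.7) / ln(43.2/8.82) = ln(1.4966) / ln(4.8980)
  = 0.40319 / 1.58882 = 0.25377

α ≈ 0.25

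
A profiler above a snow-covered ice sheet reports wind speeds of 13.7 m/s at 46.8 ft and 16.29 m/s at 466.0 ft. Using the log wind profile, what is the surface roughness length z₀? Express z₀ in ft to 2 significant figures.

z₀ ≈ 0.00025 ft

Log law: V(z) ∝ ln(z/z₀). With r = V₁/V₂ = 13.7/16.29 = 0.84101,
r · ln(z₂/z₀) = ln(z₁/z₀) ⇒ ln z₀ = (ln z₁ − r·ln z₂)/(1 − r)
ln z₀ = (3.84588 − 0.84101×6.14419) / 0.15899 = -8.3112
z₀ = exp(-8.3112) = 0.0002458 ft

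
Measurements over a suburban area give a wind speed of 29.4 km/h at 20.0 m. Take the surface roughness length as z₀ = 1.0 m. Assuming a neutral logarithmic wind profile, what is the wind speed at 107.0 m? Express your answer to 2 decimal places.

Log law: V(z) ∝ ln(z/z₀), so V₂/V₁ = ln(z₂/z₀) / ln(z₁/z₀).
ln(107.0/1.0) = 4.6728, ln(20.0/1.0) = 2.9957
V₂ = 29.4 × 4.6728/2.9957 = 29.4 × 1.5598 = 45.8590 km/h

45.86 km/h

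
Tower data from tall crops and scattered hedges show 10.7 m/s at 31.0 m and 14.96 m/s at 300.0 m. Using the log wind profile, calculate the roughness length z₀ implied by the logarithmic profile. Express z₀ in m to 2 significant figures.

Log law: V(z) ∝ ln(z/z₀). With r = V₁/V₂ = 10.7/14.96 = 0.71524,
r · ln(z₂/z₀) = ln(z₁/z₀) ⇒ ln z₀ = (ln z₁ − r·ln z₂)/(1 − r)
ln z₀ = (3.43399 − 0.71524×5.70378) / 0.28476 = -2.2671
z₀ = exp(-2.2671) = 0.1036 m

z₀ ≈ 0.10 m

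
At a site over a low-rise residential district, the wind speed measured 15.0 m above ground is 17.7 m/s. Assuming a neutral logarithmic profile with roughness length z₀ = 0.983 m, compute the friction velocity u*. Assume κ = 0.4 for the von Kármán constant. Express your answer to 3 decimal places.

u* ≈ 2.598 m/s

Log law: V(z) = (u*/κ) · ln(z/z₀) ⇒ u* = κ · V / ln(z/z₀)
u* = 0.4 × 17.7 / ln(15.0/0.983) = 0.4 × 17.7 / 2.7252
   = 7.0800 / 2.7252 = 2.5980 m/s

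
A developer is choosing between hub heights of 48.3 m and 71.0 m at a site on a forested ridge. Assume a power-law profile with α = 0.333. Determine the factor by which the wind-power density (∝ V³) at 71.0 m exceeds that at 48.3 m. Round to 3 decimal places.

1.469

Speed ratio: V_B/V_A = (z_B/z_A)^α = (71.0/48.3)^0.333 = (1.4700)^0.333 = 1.13688
Power-density ratio: P_B/P_A = (V_B/V_A)³ = (1.13688)³ = 1.46941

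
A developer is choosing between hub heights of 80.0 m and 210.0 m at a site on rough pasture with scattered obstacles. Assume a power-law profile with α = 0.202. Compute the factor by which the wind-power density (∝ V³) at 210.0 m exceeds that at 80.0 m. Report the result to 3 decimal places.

Speed ratio: V_B/V_A = (z_B/z_A)^α = (210.0/80.0)^0.202 = (2.6250)^0.202 = 1.21525
Power-density ratio: P_B/P_A = (V_B/V_A)³ = (1.21525)³ = 1.79470

1.795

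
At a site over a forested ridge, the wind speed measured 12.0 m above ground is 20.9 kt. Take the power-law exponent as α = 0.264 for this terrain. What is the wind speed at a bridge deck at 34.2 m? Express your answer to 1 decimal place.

Power-law profile: V₂ = V₁ · (z₂/z₁)^α
V₂ = 20.9 × (34.2/12.0)^0.264 = 20.9 × (2.8500)^0.264
    = 20.9 × 1.3185 = 27.5566 kt

27.6 kt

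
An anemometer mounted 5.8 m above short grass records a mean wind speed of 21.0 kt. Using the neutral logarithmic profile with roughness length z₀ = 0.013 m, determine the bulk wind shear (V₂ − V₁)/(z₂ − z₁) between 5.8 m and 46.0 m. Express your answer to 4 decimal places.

Log law: V₂ = V₁ · ln(z₂/z₀)/ln(z₁/z₀) = 21.0 × 8.1714/6.1007 = 28.1282 kt
ΔV/Δz = (28.1282 − 21.0)/(46.0 − 5.8) = 7.1282/40.2000 = 0.17732 kt/m

0.1773 kt/m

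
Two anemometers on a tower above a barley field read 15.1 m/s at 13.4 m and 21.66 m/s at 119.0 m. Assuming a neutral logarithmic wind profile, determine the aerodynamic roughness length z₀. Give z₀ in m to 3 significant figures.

z₀ ≈ 0.0879 m

Log law: V(z) ∝ ln(z/z₀). With r = V₁/V₂ = 15.1/21.66 = 0.69714,
r · ln(z₂/z₀) = ln(z₁/z₀) ⇒ ln z₀ = (ln z₁ − r·ln z₂)/(1 − r)
ln z₀ = (2.59525 − 0.69714×4.77912) / 0.30286 = -2.4316
z₀ = exp(-2.4316) = 0.08789 m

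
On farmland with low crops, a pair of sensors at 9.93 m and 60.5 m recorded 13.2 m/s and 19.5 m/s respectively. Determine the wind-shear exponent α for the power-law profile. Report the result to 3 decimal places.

α ≈ 0.216

Power law: V₂/V₁ = (z₂/z₁)^α ⇒ α = ln(V₂/V₁) / ln(z₂/z₁)
α = ln(19.5/13.2) / ln(60.5/9.93) = ln(1.4773) / ln(6.0926)
  = 0.39020 / 1.80708 = 0.21593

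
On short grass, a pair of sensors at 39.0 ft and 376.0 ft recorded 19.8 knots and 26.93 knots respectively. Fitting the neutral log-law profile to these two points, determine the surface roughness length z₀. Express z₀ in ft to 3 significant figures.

z₀ ≈ 0.0721 ft

Log law: V(z) ∝ ln(z/z₀). With r = V₁/V₂ = 19.8/26.93 = 0.73524,
r · ln(z₂/z₀) = ln(z₁/z₀) ⇒ ln z₀ = (ln z₁ − r·ln z₂)/(1 − r)
ln z₀ = (3.66356 − 0.73524×5.92959) / 0.26476 = -2.6292
z₀ = exp(-2.6292) = 0.07214 ft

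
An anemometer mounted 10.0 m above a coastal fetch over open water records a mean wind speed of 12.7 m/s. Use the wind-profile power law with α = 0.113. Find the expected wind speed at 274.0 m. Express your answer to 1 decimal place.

Power-law profile: V₂ = V₁ · (z₂/z₁)^α
V₂ = 12.7 × (274.0/10.0)^0.113 = 12.7 × (27.4000)^0.113
    = 12.7 × 1.4537 = 18.4616 m/s

18.5 m/s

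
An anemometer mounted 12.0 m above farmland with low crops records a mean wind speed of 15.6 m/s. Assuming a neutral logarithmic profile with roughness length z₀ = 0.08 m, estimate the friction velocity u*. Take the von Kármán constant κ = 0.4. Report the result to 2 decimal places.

u* ≈ 1.25 m/s

Log law: V(z) = (u*/κ) · ln(z/z₀) ⇒ u* = κ · V / ln(z/z₀)
u* = 0.4 × 15.6 / ln(12.0/0.08) = 0.4 × 15.6 / 5.0106
   = 6.2400 / 5.0106 = 1.2454 m/s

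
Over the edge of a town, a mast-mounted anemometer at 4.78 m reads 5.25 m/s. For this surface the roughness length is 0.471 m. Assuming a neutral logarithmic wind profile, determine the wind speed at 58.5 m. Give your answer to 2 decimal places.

Log law: V(z) ∝ ln(z/z₀), so V₂/V₁ = ln(z₂/z₀) / ln(z₁/z₀).
ln(58.5/0.471) = 4.8219, ln(4.78/0.471) = 2.3173
V₂ = 5.25 × 4.8219/2.3173 = 5.25 × 2.0808 = 10.9242 m/s

10.92 m/s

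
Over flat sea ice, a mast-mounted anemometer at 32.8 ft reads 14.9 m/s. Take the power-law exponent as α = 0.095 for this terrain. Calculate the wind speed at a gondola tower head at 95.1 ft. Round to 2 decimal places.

16.49 m/s

Power-law profile: V₂ = V₁ · (z₂/z₁)^α
V₂ = 14.9 × (95.1/32.8)^0.095 = 14.9 × (2.8994)^0.095
    = 14.9 × 1.1064 = 16.4856 m/s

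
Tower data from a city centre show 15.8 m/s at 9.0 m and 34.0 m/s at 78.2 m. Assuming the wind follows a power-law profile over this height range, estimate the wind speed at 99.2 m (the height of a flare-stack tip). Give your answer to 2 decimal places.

First find α: α = ln(V₂/V₁)/ln(z₂/z₁) = ln(34.0/15.8)/ln(78.2/9.0) = 0.76635/2.16205 = 0.3545
Extrapolate from 78.2 m to 99.2 m: V₃ = 34.0 × (99.2/78.2)^0.3545 = 34.0 × 1.0880 = 36.9910 m/s

36.99 m/s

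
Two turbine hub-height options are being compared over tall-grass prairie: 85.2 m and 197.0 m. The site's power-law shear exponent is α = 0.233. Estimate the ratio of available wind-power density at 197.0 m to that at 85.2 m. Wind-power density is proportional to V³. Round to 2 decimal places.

1.80

Speed ratio: V_B/V_A = (z_B/z_A)^α = (197.0/85.2)^0.233 = (2.3122)^0.233 = 1.21568
Power-density ratio: P_B/P_A = (V_B/V_A)³ = (1.21568)³ = 1.79661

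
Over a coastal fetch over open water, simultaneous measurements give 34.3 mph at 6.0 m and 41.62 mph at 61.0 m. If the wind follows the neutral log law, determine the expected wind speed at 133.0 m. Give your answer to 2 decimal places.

44.08 mph

Log law: V ∝ ln(z/z₀). From the pair, with r = V₁/V₂ = 0.82412,
ln z₀ = (ln z₁ − r·ln z₂)/(1 − r) = (1.7918 − 0.82412×4.1109)/0.17588 = -9.0751 → z₀ = 0.0001145 m
V₃ = V₁ · ln(z₃/z₀)/ln(z₁/z₀) = 34.3 × 13.9655/10.8669 = 44.0803 mph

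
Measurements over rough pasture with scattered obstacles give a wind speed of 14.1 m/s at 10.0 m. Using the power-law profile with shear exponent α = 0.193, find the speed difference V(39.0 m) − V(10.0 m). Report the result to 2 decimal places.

4.24 m/s

Power law: V₂ = V₁ · (z₂/z₁)^α = 14.1 × (3.9000)^0.193 = 18.3356 m/s
ΔV = 18.3356 − 14.1 = 4.2356 m/s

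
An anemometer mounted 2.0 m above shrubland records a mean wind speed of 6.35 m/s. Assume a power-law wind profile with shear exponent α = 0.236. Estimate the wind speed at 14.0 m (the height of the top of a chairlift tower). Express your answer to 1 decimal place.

Power-law profile: V₂ = V₁ · (z₂/z₁)^α
V₂ = 6.35 × (14.0/2.0)^0.236 = 6.35 × (7.0000)^0.236
    = 6.35 × 1.5829 = 10.0512 m/s

10.1 m/s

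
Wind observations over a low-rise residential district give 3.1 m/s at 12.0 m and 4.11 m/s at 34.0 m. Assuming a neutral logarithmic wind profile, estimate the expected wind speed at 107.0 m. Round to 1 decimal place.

Log law: V ∝ ln(z/z₀). From the pair, with r = V₁/V₂ = 0.75426,
ln z₀ = (ln z₁ − r·ln z₂)/(1 − r) = (2.4849 − 0.75426×3.5264)/0.24574 = -0.7116 → z₀ = 0.4908 m
V₃ = V₁ · ln(z₃/z₀)/ln(z₁/z₀) = 3.1 × 5.3845/3.1965 = 5.2218 m/s

5.2 m/s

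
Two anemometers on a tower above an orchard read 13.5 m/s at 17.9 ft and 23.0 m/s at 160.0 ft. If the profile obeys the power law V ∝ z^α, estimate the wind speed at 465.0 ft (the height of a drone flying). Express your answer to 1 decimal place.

29.8 m/s

First find α: α = ln(V₂/V₁)/ln(z₂/z₁) = ln(23.0/13.5)/ln(160.0/17.9) = 0.53280/2.19037 = 0.2432
Extrapolate from 160.0 ft to 465.0 ft: V₃ = 23.0 × (465.0/160.0)^0.2432 = 23.0 × 1.2963 = 29.8149 m/s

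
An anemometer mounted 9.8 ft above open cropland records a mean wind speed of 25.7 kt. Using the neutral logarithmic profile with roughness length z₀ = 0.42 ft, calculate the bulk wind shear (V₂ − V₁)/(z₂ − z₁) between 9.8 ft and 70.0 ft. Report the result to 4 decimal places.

Log law: V₂ = V₁ · ln(z₂/z₀)/ln(z₁/z₀) = 25.7 × 5.1160/3.1499 = 41.7416 kt
ΔV/Δz = (41.7416 − 25.7)/(70.0 − 9.8) = 16.0416/60.2000 = 0.26647 kt/ft

0.2665 kt/ft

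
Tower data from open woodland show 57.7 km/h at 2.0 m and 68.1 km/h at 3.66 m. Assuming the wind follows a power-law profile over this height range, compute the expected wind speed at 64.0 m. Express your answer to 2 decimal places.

First find α: α = ln(V₂/V₁)/ln(z₂/z₁) = ln(68.1/57.7)/ln(3.66/2.0) = 0.16572/0.60432 = 0.2742
Extrapolate from 3.66 m to 64.0 m: V₃ = 68.1 × (64.0/3.66)^0.2742 = 68.1 × 2.1917 = 149.2551 km/h

149.26 km/h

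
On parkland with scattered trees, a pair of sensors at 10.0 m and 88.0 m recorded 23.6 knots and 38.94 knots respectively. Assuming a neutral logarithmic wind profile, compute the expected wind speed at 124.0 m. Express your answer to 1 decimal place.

41.4 knots

Log law: V ∝ ln(z/z₀). From the pair, with r = V₁/V₂ = 0.60606,
ln z₀ = (ln z₁ − r·ln z₂)/(1 − r) = (2.3026 − 0.60606×4.4773)/0.39394 = -1.0432 → z₀ = 0.3523 m
V₃ = V₁ · ln(z₃/z₀)/ln(z₁/z₀) = 23.6 × 5.8635/3.3458 = 41.3590 knots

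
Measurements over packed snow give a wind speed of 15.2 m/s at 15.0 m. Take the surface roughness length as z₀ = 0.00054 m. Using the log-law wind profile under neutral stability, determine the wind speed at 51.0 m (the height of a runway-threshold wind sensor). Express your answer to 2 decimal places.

17.02 m/s

Log law: V(z) ∝ ln(z/z₀), so V₂/V₁ = ln(z₂/z₀) / ln(z₁/z₀).
ln(51.0/0.00054) = 11.4558, ln(15.0/0.00054) = 10.2320
V₂ = 15.2 × 11.4558/10.2320 = 15.2 × 1.1196 = 17.0180 m/s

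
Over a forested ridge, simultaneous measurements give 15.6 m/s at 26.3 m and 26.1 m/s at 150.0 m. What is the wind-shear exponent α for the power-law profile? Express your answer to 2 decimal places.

α ≈ 0.30

Power law: V₂/V₁ = (z₂/z₁)^α ⇒ α = ln(V₂/V₁) / ln(z₂/z₁)
α = ln(26.1/15.6) / ln(150.0/26.3) = ln(1.6731) / ln(5.7034)
  = 0.51466 / 1.74107 = 0.29560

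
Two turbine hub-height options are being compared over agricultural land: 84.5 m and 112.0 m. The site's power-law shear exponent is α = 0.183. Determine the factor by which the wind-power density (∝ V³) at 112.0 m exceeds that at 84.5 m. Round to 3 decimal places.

1.167

Speed ratio: V_B/V_A = (z_B/z_A)^α = (112.0/84.5)^0.183 = (1.3254)^0.183 = 1.05291
Power-density ratio: P_B/P_A = (V_B/V_A)³ = (1.05291)³ = 1.16728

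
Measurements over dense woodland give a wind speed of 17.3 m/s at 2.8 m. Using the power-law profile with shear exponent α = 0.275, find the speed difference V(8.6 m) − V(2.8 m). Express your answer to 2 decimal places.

Power law: V₂ = V₁ · (z₂/z₁)^α = 17.3 × (3.0714)^0.275 = 23.5540 m/s
ΔV = 23.5540 − 17.3 = 6.2540 m/s

6.25 m/s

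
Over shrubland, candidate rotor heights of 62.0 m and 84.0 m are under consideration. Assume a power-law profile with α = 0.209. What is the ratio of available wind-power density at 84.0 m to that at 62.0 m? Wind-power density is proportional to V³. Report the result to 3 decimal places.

1.210

Speed ratio: V_B/V_A = (z_B/z_A)^α = (84.0/62.0)^0.209 = (1.3548)^0.209 = 1.06553
Power-density ratio: P_B/P_A = (V_B/V_A)³ = (1.06553)³ = 1.20974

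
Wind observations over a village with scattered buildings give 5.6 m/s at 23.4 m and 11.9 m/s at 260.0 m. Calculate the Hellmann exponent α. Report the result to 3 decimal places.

α ≈ 0.313

Power law: V₂/V₁ = (z₂/z₁)^α ⇒ α = ln(V₂/V₁) / ln(z₂/z₁)
α = ln(11.9/5.6) / ln(260.0/23.4) = ln(2.1250) / ln(11.1111)
  = 0.75377 / 2.40795 = 0.31304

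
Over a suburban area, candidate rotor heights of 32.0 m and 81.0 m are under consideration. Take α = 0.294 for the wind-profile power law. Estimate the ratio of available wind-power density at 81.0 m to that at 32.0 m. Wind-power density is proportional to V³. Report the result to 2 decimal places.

2.27

Speed ratio: V_B/V_A = (z_B/z_A)^α = (81.0/32.0)^0.294 = (2.5312)^0.294 = 1.31396
Power-density ratio: P_B/P_A = (V_B/V_A)³ = (1.31396)³ = 2.26851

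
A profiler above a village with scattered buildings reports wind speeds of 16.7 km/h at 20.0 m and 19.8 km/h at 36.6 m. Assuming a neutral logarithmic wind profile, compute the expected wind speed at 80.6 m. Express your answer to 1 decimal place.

Log law: V ∝ ln(z/z₀). From the pair, with r = V₁/V₂ = 0.84343,
ln z₀ = (ln z₁ − r·ln z₂)/(1 − r) = (2.9957 − 0.84343×3.6000)/0.15657 = -0.2598 → z₀ = 0.7712 m
V₃ = V₁ · ln(z₃/z₀)/ln(z₁/z₀) = 16.7 × 4.6493/3.2555 = 23.8497 km/h

23.8 km/h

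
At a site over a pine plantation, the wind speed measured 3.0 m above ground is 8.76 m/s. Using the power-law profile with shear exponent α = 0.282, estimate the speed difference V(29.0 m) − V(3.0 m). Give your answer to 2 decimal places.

Power law: V₂ = V₁ · (z₂/z₁)^α = 8.76 × (9.6667)^0.282 = 16.6093 m/s
ΔV = 16.6093 − 8.76 = 7.8493 m/s

7.85 m/s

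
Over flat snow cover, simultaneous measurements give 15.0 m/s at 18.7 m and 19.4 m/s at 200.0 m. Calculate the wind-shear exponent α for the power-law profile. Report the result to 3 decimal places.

Power law: V₂/V₁ = (z₂/z₁)^α ⇒ α = ln(V₂/V₁) / ln(z₂/z₁)
α = ln(19.4/15.0) / ln(200.0/18.7) = ln(1.2933) / ln(10.6952)
  = 0.25722 / 2.36979 = 0.10854

α ≈ 0.109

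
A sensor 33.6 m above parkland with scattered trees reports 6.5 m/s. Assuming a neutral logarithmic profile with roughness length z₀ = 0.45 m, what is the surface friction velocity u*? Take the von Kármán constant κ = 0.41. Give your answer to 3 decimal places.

u* ≈ 0.618 m/s

Log law: V(z) = (u*/κ) · ln(z/z₀) ⇒ u* = κ · V / ln(z/z₀)
u* = 0.41 × 6.5 / ln(33.6/0.45) = 0.41 × 6.5 / 4.3130
   = 2.6650 / 4.3130 = 0.6179 m/s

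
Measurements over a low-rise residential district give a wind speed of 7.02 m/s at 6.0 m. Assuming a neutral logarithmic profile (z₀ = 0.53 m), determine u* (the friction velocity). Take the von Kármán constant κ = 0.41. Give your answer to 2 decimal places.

Log law: V(z) = (u*/κ) · ln(z/z₀) ⇒ u* = κ · V / ln(z/z₀)
u* = 0.41 × 7.02 / ln(6.0/0.53) = 0.41 × 7.02 / 2.4266
   = 2.8782 / 2.4266 = 1.1861 m/s

u* ≈ 1.19 m/s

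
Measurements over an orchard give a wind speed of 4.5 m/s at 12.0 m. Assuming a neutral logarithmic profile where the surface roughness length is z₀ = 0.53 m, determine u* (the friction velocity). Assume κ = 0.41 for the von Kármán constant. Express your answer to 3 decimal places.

u* ≈ 0.591 m/s

Log law: V(z) = (u*/κ) · ln(z/z₀) ⇒ u* = κ · V / ln(z/z₀)
u* = 0.41 × 4.5 / ln(12.0/0.53) = 0.41 × 4.5 / 3.1198
   = 1.8450 / 3.1198 = 0.5914 m/s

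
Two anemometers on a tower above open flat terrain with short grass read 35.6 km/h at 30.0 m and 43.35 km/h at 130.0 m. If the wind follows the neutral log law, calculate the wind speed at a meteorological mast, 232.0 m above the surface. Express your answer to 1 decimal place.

46.4 km/h

Log law: V ∝ ln(z/z₀). From the pair, with r = V₁/V₂ = 0.82122,
ln z₀ = (ln z₁ − r·ln z₂)/(1 − r) = (3.4012 − 0.82122×4.8675)/0.17878 = -3.3345 → z₀ = 0.03563 m
V₃ = V₁ · ln(z₃/z₀)/ln(z₁/z₀) = 35.6 × 8.7812/6.7357 = 46.4112 km/h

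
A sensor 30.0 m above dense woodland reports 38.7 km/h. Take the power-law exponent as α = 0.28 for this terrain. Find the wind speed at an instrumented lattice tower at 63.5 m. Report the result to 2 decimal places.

47.74 km/h

Power-law profile: V₂ = V₁ · (z₂/z₁)^α
V₂ = 38.7 × (63.5/30.0)^0.28 = 38.7 × (2.1167)^0.28
    = 38.7 × 1.2336 = 47.7412 km/h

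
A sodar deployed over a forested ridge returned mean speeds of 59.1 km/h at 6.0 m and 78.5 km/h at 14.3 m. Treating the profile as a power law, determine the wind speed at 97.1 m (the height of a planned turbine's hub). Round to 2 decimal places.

First find α: α = ln(V₂/V₁)/ln(z₂/z₁) = ln(78.5/59.1)/ln(14.3/6.0) = 0.28387/0.86850 = 0.3268
Extrapolate from 14.3 m to 97.1 m: V₃ = 78.5 × (97.1/14.3)^0.3268 = 78.5 × 1.8702 = 146.8146 km/h

146.81 km/h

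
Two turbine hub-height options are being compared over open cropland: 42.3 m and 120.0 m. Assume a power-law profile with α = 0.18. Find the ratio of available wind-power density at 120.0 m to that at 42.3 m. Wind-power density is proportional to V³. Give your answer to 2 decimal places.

1.76

Speed ratio: V_B/V_A = (z_B/z_A)^α = (120.0/42.3)^0.18 = (2.8369)^0.18 = 1.20646
Power-density ratio: P_B/P_A = (V_B/V_A)³ = (1.20646)³ = 1.75604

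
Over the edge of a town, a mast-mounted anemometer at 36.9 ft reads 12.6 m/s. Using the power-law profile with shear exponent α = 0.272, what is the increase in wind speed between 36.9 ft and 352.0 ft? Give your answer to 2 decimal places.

10.67 m/s

Power law: V₂ = V₁ · (z₂/z₁)^α = 12.6 × (9.5393)^0.272 = 23.2701 m/s
ΔV = 23.2701 − 12.6 = 10.6701 m/s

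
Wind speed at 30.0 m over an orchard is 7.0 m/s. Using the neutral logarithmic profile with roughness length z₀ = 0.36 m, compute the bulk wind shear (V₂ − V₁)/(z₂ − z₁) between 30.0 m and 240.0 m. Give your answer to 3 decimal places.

0.016 m/s/m

Log law: V₂ = V₁ · ln(z₂/z₀)/ln(z₁/z₀) = 7.0 × 6.5023/4.4228 = 10.2911 m/s
ΔV/Δz = (10.2911 − 7.0)/(240.0 − 30.0) = 3.2911/210.0000 = 0.01567 m/s/m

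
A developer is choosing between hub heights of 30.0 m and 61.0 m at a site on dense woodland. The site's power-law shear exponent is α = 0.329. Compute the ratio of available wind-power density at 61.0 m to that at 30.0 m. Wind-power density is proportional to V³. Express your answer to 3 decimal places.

2.015

Speed ratio: V_B/V_A = (z_B/z_A)^α = (61.0/30.0)^0.329 = (2.0333)^0.329 = 1.26299
Power-density ratio: P_B/P_A = (V_B/V_A)³ = (1.26299)³ = 2.01466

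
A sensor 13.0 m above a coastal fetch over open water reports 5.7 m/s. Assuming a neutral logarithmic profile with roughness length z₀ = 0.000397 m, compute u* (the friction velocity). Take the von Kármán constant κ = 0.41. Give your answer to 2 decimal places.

Log law: V(z) = (u*/κ) · ln(z/z₀) ⇒ u* = κ · V / ln(z/z₀)
u* = 0.41 × 5.7 / ln(13.0/0.000397) = 0.41 × 5.7 / 10.3965
   = 2.3370 / 10.3965 = 0.2248 m/s

u* ≈ 0.22 m/s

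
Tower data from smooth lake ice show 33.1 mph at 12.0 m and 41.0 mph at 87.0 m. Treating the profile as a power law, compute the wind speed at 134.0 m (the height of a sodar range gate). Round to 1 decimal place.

43.0 mph

First find α: α = ln(V₂/V₁)/ln(z₂/z₁) = ln(41.0/33.1)/ln(87.0/12.0) = 0.21404/1.98100 = 0.1080
Extrapolate from 87.0 m to 134.0 m: V₃ = 41.0 × (134.0/87.0)^0.1080 = 41.0 × 1.0478 = 42.9588 mph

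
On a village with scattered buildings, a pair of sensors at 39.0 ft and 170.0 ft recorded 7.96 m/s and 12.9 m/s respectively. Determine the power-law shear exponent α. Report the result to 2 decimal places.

α ≈ 0.33

Power law: V₂/V₁ = (z₂/z₁)^α ⇒ α = ln(V₂/V₁) / ln(z₂/z₁)
α = ln(12.9/7.96) / ln(170.0/39.0) = ln(1.6206) / ln(4.3590)
  = 0.48280 / 1.47224 = 0.32794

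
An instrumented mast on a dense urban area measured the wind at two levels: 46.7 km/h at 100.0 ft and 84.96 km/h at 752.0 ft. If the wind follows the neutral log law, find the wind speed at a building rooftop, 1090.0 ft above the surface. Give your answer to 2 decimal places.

92.00 km/h

Log law: V ∝ ln(z/z₀). From the pair, with r = V₁/V₂ = 0.54967,
ln z₀ = (ln z₁ − r·ln z₂)/(1 − r) = (4.6052 − 0.54967×6.6227)/0.45033 = 2.1425 → z₀ = 8.521 ft
V₃ = V₁ · ln(z₃/z₀)/ln(z₁/z₀) = 46.7 × 4.8514/2.4626 = 91.9992 km/h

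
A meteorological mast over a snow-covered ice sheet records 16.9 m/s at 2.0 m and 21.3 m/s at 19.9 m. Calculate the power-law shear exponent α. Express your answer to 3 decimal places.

Power law: V₂/V₁ = (z₂/z₁)^α ⇒ α = ln(V₂/V₁) / ln(z₂/z₁)
α = ln(21.3/16.9) / ln(19.9/2.0) = ln(1.2604) / ln(9.9500)
  = 0.23139 / 2.29757 = 0.10071

α ≈ 0.101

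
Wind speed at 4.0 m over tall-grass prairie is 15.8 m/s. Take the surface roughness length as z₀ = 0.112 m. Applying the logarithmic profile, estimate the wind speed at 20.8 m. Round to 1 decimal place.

Log law: V(z) ∝ ln(z/z₀), so V₂/V₁ = ln(z₂/z₀) / ln(z₁/z₀).
ln(20.8/0.112) = 5.2242, ln(4.0/0.112) = 3.5756
V₂ = 15.8 × 5.2242/3.5756 = 15.8 × 1.4611 = 23.0853 m/s

23.1 m/s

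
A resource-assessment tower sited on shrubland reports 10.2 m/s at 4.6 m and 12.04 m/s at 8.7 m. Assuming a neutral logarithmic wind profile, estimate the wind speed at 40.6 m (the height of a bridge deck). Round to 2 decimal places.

16.49 m/s

Log law: V ∝ ln(z/z₀). From the pair, with r = V₁/V₂ = 0.84718,
ln z₀ = (ln z₁ − r·ln z₂)/(1 − r) = (1.5261 − 0.84718×2.1633)/0.15282 = -2.0066 → z₀ = 0.1344 m
V₃ = V₁ · ln(z₃/z₀)/ln(z₁/z₀) = 10.2 × 5.7104/3.5327 = 16.4878 m/s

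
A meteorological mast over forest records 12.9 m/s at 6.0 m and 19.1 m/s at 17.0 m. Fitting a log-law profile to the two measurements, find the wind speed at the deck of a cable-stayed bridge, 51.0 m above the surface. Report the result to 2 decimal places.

25.64 m/s

Log law: V ∝ ln(z/z₀). From the pair, with r = V₁/V₂ = 0.67539,
ln z₀ = (ln z₁ − r·ln z₂)/(1 − r) = (1.7918 − 0.67539×2.8332)/0.32461 = -0.3751 → z₀ = 0.6872 m
V₃ = V₁ · ln(z₃/z₀)/ln(z₁/z₀) = 12.9 × 4.3070/2.1669 = 25.6403 m/s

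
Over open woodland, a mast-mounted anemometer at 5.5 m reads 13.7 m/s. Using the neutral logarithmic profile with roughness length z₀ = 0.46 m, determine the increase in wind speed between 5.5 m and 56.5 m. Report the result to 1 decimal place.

Log law: V₂ = V₁ · ln(z₂/z₀)/ln(z₁/z₀) = 13.7 × 4.8108/2.4813 = 26.5619 m/s
ΔV = 26.5619 − 13.7 = 12.8619 m/s

12.9 m/s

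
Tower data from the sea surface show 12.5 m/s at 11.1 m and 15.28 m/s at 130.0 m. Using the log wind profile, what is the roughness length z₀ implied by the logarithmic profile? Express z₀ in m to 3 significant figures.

z₀ ≈ 0.000174 m

Log law: V(z) ∝ ln(z/z₀). With r = V₁/V₂ = 12.5/15.28 = 0.81806,
r · ln(z₂/z₀) = ln(z₁/z₀) ⇒ ln z₀ = (ln z₁ − r·ln z₂)/(1 − r)
ln z₀ = (2.40695 − 0.81806×4.86753) / 0.18194 = -8.6569
z₀ = exp(-8.6569) = 0.0001739 m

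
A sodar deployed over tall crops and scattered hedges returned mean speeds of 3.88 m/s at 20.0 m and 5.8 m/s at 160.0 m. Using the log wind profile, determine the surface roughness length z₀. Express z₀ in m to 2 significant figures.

Log law: V(z) ∝ ln(z/z₀). With r = V₁/V₂ = 3.88/5.8 = 0.66897,
r · ln(z₂/z₀) = ln(z₁/z₀) ⇒ ln z₀ = (ln z₁ − r·ln z₂)/(1 − r)
ln z₀ = (2.99573 − 0.66897×5.07517) / 0.33103 = -1.2065
z₀ = exp(-1.2065) = 0.2993 m

z₀ ≈ 0.30 m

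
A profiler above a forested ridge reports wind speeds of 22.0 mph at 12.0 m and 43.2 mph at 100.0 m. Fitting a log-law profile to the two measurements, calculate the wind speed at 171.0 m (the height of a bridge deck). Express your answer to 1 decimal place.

48.6 mph

Log law: V ∝ ln(z/z₀). From the pair, with r = V₁/V₂ = 0.50926,
ln z₀ = (ln z₁ − r·ln z₂)/(1 − r) = (2.4849 − 0.50926×4.6052)/0.49074 = 0.2846 → z₀ = 1.329 m
V₃ = V₁ · ln(z₃/z₀)/ln(z₁/z₀) = 22.0 × 4.8570/2.2003 = 48.5643 mph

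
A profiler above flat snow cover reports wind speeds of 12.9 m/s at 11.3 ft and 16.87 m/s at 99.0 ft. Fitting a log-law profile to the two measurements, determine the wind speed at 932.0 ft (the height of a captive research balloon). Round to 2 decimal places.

20.97 m/s

Log law: V ∝ ln(z/z₀). From the pair, with r = V₁/V₂ = 0.76467,
ln z₀ = (ln z₁ − r·ln z₂)/(1 − r) = (2.4248 − 0.76467×4.5951)/0.23533 = -4.6274 → z₀ = 0.009781 ft
V₃ = V₁ · ln(z₃/z₀)/ln(z₁/z₀) = 12.9 × 11.4647/7.0522 = 20.9715 m/s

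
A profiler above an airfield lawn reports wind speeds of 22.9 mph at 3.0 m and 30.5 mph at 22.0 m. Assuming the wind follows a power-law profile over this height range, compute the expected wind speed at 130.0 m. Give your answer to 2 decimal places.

39.38 mph

First find α: α = ln(V₂/V₁)/ln(z₂/z₁) = ln(30.5/22.9)/ln(22.0/3.0) = 0.28659/1.99243 = 0.1438
Extrapolate from 22.0 m to 130.0 m: V₃ = 30.5 × (130.0/22.0)^0.1438 = 30.5 × 1.2911 = 39.3799 mph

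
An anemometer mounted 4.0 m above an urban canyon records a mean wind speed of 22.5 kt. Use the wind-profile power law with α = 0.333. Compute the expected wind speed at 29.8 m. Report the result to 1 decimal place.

43.9 kt

Power-law profile: V₂ = V₁ · (z₂/z₁)^α
V₂ = 22.5 × (29.8/4.0)^0.333 = 22.5 × (7.4500)^0.333
    = 22.5 × 1.9518 = 43.9148 kt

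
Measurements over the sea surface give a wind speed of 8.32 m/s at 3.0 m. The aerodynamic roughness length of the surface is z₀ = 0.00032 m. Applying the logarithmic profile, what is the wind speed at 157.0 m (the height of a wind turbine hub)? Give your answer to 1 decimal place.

Log law: V(z) ∝ ln(z/z₀), so V₂/V₁ = ln(z₂/z₀) / ln(z₁/z₀).
ln(157.0/0.00032) = 13.1034, ln(3.0/0.00032) = 9.1458
V₂ = 8.32 × 13.1034/9.1458 = 8.32 × 1.4327 = 11.9203 m/s

11.9 m/s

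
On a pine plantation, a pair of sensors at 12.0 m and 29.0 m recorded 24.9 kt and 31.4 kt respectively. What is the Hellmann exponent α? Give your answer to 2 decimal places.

Power law: V₂/V₁ = (z₂/z₁)^α ⇒ α = ln(V₂/V₁) / ln(z₂/z₁)
α = ln(31.4/24.9) / ln(29.0/12.0) = ln(1.2610) / ln(2.4167)
  = 0.23194 / 0.88239 = 0.26285

α ≈ 0.26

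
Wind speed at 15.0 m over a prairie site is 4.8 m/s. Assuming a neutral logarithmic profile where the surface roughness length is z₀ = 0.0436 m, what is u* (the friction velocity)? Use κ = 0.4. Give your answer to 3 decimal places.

u* ≈ 0.329 m/s

Log law: V(z) = (u*/κ) · ln(z/z₀) ⇒ u* = κ · V / ln(z/z₀)
u* = 0.4 × 4.8 / ln(15.0/0.0436) = 0.4 × 4.8 / 5.8407
   = 1.9200 / 5.8407 = 0.3287 m/s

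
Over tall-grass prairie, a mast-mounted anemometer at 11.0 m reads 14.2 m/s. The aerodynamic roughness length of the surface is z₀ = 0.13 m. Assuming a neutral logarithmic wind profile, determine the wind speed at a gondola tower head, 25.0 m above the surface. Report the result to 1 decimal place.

Log law: V(z) ∝ ln(z/z₀), so V₂/V₁ = ln(z₂/z₀) / ln(z₁/z₀).
ln(25.0/0.13) = 5.2591, ln(11.0/0.13) = 4.4381
V₂ = 14.2 × 5.2591/4.4381 = 14.2 × 1.1850 = 16.8268 m/s

16.8 m/s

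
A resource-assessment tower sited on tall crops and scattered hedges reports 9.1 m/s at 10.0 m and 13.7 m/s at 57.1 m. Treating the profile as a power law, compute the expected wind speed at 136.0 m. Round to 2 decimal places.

First find α: α = ln(V₂/V₁)/ln(z₂/z₁) = ln(13.7/9.1)/ln(57.1/10.0) = 0.40912/1.74222 = 0.2348
Extrapolate from 57.1 m to 136.0 m: V₃ = 13.7 × (136.0/57.1)^0.2348 = 13.7 × 1.2260 = 16.7968 m/s

16.80 m/s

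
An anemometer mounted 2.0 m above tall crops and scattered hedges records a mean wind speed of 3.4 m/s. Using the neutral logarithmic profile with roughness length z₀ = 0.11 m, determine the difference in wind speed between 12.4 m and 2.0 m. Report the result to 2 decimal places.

2.14 m/s

Log law: V₂ = V₁ · ln(z₂/z₀)/ln(z₁/z₀) = 3.4 × 4.7250/2.9004 = 5.5388 m/s
ΔV = 5.5388 − 3.4 = 2.1388 m/s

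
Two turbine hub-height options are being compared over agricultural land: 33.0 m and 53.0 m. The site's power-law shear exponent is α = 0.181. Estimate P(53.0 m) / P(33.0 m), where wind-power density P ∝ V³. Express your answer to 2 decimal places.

1.29

Speed ratio: V_B/V_A = (z_B/z_A)^α = (53.0/33.0)^0.181 = (1.6061)^0.181 = 1.08954
Power-density ratio: P_B/P_A = (V_B/V_A)³ = (1.08954)³ = 1.29339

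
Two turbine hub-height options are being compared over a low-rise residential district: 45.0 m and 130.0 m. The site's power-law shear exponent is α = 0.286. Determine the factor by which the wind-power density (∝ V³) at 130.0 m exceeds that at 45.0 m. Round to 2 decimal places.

Speed ratio: V_B/V_A = (z_B/z_A)^α = (130.0/45.0)^0.286 = (2.8889)^0.286 = 1.35447
Power-density ratio: P_B/P_A = (V_B/V_A)³ = (1.35447)³ = 2.48489

2.48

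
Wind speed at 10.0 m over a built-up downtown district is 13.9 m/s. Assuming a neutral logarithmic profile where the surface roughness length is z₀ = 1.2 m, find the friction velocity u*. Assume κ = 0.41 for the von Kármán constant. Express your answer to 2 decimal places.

u* ≈ 2.69 m/s

Log law: V(z) = (u*/κ) · ln(z/z₀) ⇒ u* = κ · V / ln(z/z₀)
u* = 0.41 × 13.9 / ln(10.0/1.2) = 0.41 × 13.9 / 2.1203
   = 5.6990 / 2.1203 = 2.6879 m/s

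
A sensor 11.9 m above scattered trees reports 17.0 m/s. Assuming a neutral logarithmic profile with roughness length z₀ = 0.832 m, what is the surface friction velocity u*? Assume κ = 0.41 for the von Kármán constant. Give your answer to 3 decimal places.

Log law: V(z) = (u*/κ) · ln(z/z₀) ⇒ u* = κ · V / ln(z/z₀)
u* = 0.41 × 17.0 / ln(11.9/0.832) = 0.41 × 17.0 / 2.6605
   = 6.9700 / 2.6605 = 2.6198 m/s

u* ≈ 2.620 m/s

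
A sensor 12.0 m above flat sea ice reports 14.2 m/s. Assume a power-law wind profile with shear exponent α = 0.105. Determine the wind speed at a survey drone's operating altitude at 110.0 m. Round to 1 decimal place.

Power-law profile: V₂ = V₁ · (z₂/z₁)^α
V₂ = 14.2 × (110.0/12.0)^0.105 = 14.2 × (9.1667)^0.105
    = 14.2 × 1.2619 = 17.9193 m/s

17.9 m/s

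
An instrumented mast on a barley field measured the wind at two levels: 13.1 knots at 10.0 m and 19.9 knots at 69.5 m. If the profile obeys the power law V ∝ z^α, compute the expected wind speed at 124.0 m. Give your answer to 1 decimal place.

22.5 knots

First find α: α = ln(V₂/V₁)/ln(z₂/z₁) = ln(19.9/13.1)/ln(69.5/10.0) = 0.41811/1.93874 = 0.2157
Extrapolate from 69.5 m to 124.0 m: V₃ = 19.9 × (124.0/69.5)^0.2157 = 19.9 × 1.1330 = 22.5464 knots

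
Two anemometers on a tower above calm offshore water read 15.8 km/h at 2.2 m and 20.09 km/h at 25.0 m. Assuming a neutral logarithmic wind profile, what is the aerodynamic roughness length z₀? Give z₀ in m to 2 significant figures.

Log law: V(z) ∝ ln(z/z₀). With r = V₁/V₂ = 15.8/20.09 = 0.78646,
r · ln(z₂/z₀) = ln(z₁/z₀) ⇒ ln z₀ = (ln z₁ − r·ln z₂)/(1 − r)
ln z₀ = (0.78846 − 0.78646×3.21888) / 0.21354 = -8.1627
z₀ = exp(-8.1627) = 0.0002851 m

z₀ ≈ 0.00029 m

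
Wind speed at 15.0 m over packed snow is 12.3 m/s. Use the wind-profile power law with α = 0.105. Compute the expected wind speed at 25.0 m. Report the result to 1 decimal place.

13.0 m/s

Power-law profile: V₂ = V₁ · (z₂/z₁)^α
V₂ = 12.3 × (25.0/15.0)^0.105 = 12.3 × (1.6667)^0.105
    = 12.3 × 1.0551 = 12.9777 m/s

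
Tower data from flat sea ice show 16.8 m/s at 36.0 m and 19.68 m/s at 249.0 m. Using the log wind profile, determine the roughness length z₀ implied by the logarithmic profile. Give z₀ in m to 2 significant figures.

Log law: V(z) ∝ ln(z/z₀). With r = V₁/V₂ = 16.8/19.68 = 0.85366,
r · ln(z₂/z₀) = ln(z₁/z₀) ⇒ ln z₀ = (ln z₁ − r·ln z₂)/(1 − r)
ln z₀ = (3.58352 − 0.85366×5.51745) / 0.14634 = -7.6978
z₀ = exp(-7.6978) = 0.0004538 m

z₀ ≈ 0.00045 m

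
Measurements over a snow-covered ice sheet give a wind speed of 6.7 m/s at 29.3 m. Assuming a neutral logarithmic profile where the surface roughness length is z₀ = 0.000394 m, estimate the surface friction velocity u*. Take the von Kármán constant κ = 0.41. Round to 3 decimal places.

u* ≈ 0.245 m/s

Log law: V(z) = (u*/κ) · ln(z/z₀) ⇒ u* = κ · V / ln(z/z₀)
u* = 0.41 × 6.7 / ln(29.3/0.000394) = 0.41 × 6.7 / 11.2167
   = 2.7470 / 11.2167 = 0.2449 m/s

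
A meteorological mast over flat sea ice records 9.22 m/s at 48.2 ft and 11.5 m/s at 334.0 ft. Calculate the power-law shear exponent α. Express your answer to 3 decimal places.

α ≈ 0.114

Power law: V₂/V₁ = (z₂/z₁)^α ⇒ α = ln(V₂/V₁) / ln(z₂/z₁)
α = ln(11.5/9.22) / ln(334.0/48.2) = ln(1.2473) / ln(6.9295)
  = 0.22097 / 1.93578 = 0.11415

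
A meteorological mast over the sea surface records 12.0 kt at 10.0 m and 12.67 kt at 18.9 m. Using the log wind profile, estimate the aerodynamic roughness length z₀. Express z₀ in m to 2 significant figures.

Log law: V(z) ∝ ln(z/z₀). With r = V₁/V₂ = 12.0/12.67 = 0.94712,
r · ln(z₂/z₀) = ln(z₁/z₀) ⇒ ln z₀ = (ln z₁ − r·ln z₂)/(1 − r)
ln z₀ = (2.30259 − 0.94712×2.93916) / 0.05288 = -9.0988
z₀ = exp(-9.0988) = 0.0001118 m

z₀ ≈ 0.00011 m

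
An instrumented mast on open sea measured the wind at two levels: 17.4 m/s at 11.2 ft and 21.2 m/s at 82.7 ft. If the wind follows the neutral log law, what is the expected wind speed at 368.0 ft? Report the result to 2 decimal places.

24.04 m/s

Log law: V ∝ ln(z/z₀). From the pair, with r = V₁/V₂ = 0.82075,
ln z₀ = (ln z₁ − r·ln z₂)/(1 − r) = (2.4159 − 0.82075×4.4152)/0.17925 = -6.7388 → z₀ = 0.001184 ft
V₃ = V₁ · ln(z₃/z₀)/ln(z₁/z₀) = 17.4 × 12.6469/9.1547 = 24.0374 m/s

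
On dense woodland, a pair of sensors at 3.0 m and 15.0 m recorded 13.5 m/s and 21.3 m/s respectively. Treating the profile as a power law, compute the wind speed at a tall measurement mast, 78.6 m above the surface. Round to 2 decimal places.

First find α: α = ln(V₂/V₁)/ln(z₂/z₁) = ln(21.3/13.5)/ln(15.0/3.0) = 0.45602/1.60944 = 0.2833
Extrapolate from 15.0 m to 78.6 m: V₃ = 21.3 × (78.6/15.0)^0.2833 = 21.3 × 1.5989 = 34.0561 m/s

34.06 m/s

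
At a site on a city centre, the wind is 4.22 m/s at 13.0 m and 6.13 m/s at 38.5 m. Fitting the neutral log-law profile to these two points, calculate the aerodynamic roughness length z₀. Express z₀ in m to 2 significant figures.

Log law: V(z) ∝ ln(z/z₀). With r = V₁/V₂ = 4.22/6.13 = 0.68842,
r · ln(z₂/z₀) = ln(z₁/z₀) ⇒ ln z₀ = (ln z₁ − r·ln z₂)/(1 − r)
ln z₀ = (2.56495 − 0.68842×3.65066) / 0.31158 = 0.1662
z₀ = exp(0.1662) = 1.181 m

z₀ ≈ 1.2 m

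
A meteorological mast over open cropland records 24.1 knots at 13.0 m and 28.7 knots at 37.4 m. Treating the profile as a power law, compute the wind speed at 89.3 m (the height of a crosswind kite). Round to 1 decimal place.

First find α: α = ln(V₂/V₁)/ln(z₂/z₁) = ln(28.7/24.1)/ln(37.4/13.0) = 0.17469/1.05672 = 0.1653
Extrapolate from 37.4 m to 89.3 m: V₃ = 28.7 × (89.3/37.4)^0.1653 = 28.7 × 1.1547 = 33.1410 knots

33.1 knots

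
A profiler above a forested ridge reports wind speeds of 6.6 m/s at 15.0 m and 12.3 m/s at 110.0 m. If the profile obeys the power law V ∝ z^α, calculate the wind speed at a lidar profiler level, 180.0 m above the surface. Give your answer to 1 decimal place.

First find α: α = ln(V₂/V₁)/ln(z₂/z₁) = ln(12.3/6.6)/ln(110.0/15.0) = 0.62253/1.99243 = 0.3124
Extrapolate from 110.0 m to 180.0 m: V₃ = 12.3 × (180.0/110.0)^0.3124 = 12.3 × 1.1663 = 14.3460 m/s

14.3 m/s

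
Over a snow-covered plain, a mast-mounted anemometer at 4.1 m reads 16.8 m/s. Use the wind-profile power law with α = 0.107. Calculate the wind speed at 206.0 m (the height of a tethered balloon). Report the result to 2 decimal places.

25.55 m/s

Power-law profile: V₂ = V₁ · (z₂/z₁)^α
V₂ = 16.8 × (206.0/4.1)^0.107 = 16.8 × (50.2439)^0.107
    = 16.8 × 1.5206 = 25.5461 m/s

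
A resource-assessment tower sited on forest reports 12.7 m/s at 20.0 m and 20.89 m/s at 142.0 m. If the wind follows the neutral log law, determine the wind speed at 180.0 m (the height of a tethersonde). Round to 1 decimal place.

21.9 m/s

Log law: V ∝ ln(z/z₀). From the pair, with r = V₁/V₂ = 0.60795,
ln z₀ = (ln z₁ − r·ln z₂)/(1 − r) = (2.9957 − 0.60795×4.9558)/0.39205 = -0.0437 → z₀ = 0.9572 m
V₃ = V₁ · ln(z₃/z₀)/ln(z₁/z₀) = 12.7 × 5.2367/3.0395 = 21.8808 m/s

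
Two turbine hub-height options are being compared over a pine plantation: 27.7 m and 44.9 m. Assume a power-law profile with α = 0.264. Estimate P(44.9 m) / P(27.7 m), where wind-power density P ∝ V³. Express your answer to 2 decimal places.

Speed ratio: V_B/V_A = (z_B/z_A)^α = (44.9/27.7)^0.264 = (1.6209)^0.264 = 1.13600
Power-density ratio: P_B/P_A = (V_B/V_A)³ = (1.13600)³ = 1.46600

1.47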